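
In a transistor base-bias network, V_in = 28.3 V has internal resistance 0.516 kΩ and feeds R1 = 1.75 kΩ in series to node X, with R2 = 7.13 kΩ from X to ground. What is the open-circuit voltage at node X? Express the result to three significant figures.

V_th ≈ 21.5 V

R1' = 0.516 + 1.75 = 2.266 kΩ (source resistance + R1).
Open-circuit (no load on X): V_th = V_in · R2/(R1' + R2) = 28.3 × 7.13/(2.266 + 7.13) = 21.47 V.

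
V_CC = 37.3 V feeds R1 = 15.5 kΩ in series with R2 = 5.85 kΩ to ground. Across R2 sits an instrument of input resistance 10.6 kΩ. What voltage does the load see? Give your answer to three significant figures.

R2 ‖ R_L = (5.85 × 10.6)/(5.85 + 10.6) = 3.770 kΩ.
Voltage divider with the loaded lower leg: V_out = 37.3 × 3.770/(15.5 + 3.770) = 37.3 × 0.1956 = 7.297 V.

V_out ≈ 7.30 V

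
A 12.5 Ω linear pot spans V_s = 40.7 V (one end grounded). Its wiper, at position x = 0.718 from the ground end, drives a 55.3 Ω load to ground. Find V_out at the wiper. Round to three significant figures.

V_out ≈ 27.9 V

Split the track: R_lower = x·R_p = 8.975 Ω, R_upper = (1−x)·R_p = 3.525 Ω.
(x·R_p) ‖ R_L = 7.722 Ω.
Loaded-divider output: V_out = 40.7 × 0.6866 = 27.94 V.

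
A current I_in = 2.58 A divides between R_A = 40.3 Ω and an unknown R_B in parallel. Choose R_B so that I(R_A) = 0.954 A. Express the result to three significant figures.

R_B ≈ 23.6 Ω

Two-branch current divider: I_A = I_in · R_B/(R_A + R_B).
With f = 0.3698, R_B = R_A · f/(1−f) = 40.3 × 0.5867 = 23.64 Ω.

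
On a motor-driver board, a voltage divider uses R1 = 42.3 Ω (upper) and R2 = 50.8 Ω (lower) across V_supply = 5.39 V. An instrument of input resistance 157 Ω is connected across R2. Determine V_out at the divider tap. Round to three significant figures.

The load sits in parallel with R2, giving an effective lower resistance R2' = R2·R_L/(R2+R_L) = 38.38 Ω.
Voltage divider with the loaded lower leg: V_out = 5.39 × 38.38/(42.3 + 38.38) = 5.39 × 0.4757 = 2.564 V.

V_out ≈ 2.56 V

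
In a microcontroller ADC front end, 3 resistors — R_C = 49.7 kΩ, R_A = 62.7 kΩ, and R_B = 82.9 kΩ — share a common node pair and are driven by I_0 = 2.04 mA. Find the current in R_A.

I ≈ 0.676 mA

Total conductance ΣG = 1/49.7 + 1/62.7 + 1/82.9 = 0.04813 (units of 1/kΩ).
Current divider: I(R_A) = I_0 · G_k/ΣG = 2.04 × (0.01595/0.04813) = 2.04 × 0.3314 = 0.6760 mA.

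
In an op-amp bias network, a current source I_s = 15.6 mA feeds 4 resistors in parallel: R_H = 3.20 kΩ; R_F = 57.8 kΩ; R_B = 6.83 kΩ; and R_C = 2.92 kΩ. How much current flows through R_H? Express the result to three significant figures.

I ≈ 5.95 mA

ΣG = 1/3.20 + 1/57.8 + 1/6.83 + 1/2.92 = 0.8187.
Current divider: I(R_H) = I_s · G_k/ΣG = 15.6 × (0.3125/0.8187) = 15.6 × 0.3817 = 5.955 mA.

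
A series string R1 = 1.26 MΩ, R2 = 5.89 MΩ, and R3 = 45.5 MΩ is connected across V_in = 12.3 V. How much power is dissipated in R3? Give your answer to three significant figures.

P ≈ 2.48 µW

Series current I = V_in/ΣR = 12.3/52.65 = 0.2336 µA.
P(R3) = I²·R3 = (0.2336)² × 45.5 = 2.483 µW.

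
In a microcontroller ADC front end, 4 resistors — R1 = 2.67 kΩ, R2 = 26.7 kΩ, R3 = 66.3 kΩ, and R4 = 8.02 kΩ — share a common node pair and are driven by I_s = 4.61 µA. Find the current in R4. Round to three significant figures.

I ≈ 1.04 µA

ΣG = 1/2.67 + 1/26.7 + 1/66.3 + 1/8.02 = 0.5518.
R4 takes the fraction G_k/ΣG = 0.1247/0.5518 = 0.2260, so I = 4.61 × 0.2260 = 1.042 µA.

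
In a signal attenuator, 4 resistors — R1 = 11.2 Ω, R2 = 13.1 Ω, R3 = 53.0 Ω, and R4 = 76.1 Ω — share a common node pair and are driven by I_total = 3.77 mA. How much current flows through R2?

I ≈ 1.46 mA

Conductances: ΣG = 1/11.2 + 1/13.1 + 1/53.0 + 1/76.1 = 0.1976 (1/Ω).
Current divider: I(R2) = I_total · G_k/ΣG = 3.77 × (0.07634/0.1976) = 3.77 × 0.3863 = 1.456 mA.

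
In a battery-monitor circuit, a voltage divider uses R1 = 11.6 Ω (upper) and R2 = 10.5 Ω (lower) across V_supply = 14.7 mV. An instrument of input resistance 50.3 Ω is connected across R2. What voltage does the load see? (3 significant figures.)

V_out ≈ 6.29 mV

R2 ‖ R_L = (10.5 × 50.3)/(10.5 + 50.3) = 8.687 Ω.
Then V_out = V_supply · R2'/(R1 + R2') = 14.7 × 8.687/20.29 = 6.294 mV.
(Unloaded it would be 6.98 mV; the load pulls it down.)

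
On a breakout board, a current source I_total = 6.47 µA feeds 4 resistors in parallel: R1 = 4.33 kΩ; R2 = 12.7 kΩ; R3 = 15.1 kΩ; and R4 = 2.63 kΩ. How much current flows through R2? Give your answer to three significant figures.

I ≈ 0.674 µA

Conductances: ΣG = 1/4.33 + 1/12.7 + 1/15.1 + 1/2.63 = 0.7561 (1/kΩ).
Current divider: I(R2) = I_total · G_k/ΣG = 6.47 × (0.07874/0.7561) = 6.47 × 0.1041 = 0.6737 µA.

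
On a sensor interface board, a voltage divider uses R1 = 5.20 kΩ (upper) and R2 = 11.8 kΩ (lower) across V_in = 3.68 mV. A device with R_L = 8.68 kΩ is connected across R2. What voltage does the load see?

The load sits in parallel with R2, giving an effective lower resistance R2' = R2·R_L/(R2+R_L) = 5.001 kΩ.
Now apply the divider: V_out = 3.68 × 0.4903 = 1.804 mV.
(Unloaded it would be 2.55 mV; the load pulls it down.)

V_out ≈ 1.80 mV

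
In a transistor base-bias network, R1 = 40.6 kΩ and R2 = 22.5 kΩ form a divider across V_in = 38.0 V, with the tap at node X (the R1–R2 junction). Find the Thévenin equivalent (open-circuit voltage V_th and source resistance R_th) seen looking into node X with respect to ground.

V_th ≈ 13.5 V, R_th ≈ 14.5 kΩ

With X open, the divider is unloaded: V_th = 38.0 × 22.5/63.10 = 13.55 V.
Zeroing V_in shorts the top of R1 to ground, so R_th = R1 ‖ R2 = 14.48 kΩ.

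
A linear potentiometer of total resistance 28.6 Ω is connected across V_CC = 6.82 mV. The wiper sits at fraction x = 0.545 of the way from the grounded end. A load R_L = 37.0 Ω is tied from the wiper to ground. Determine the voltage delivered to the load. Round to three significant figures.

The pot divides into 13.01 Ω above the wiper and 15.59 Ω below.
(x·R_p) ‖ R_L = 10.97 Ω.
Then V_out = V_CC · 10.97/(13.01 + 10.97) = 3.119 mV.

V_out ≈ 3.12 mV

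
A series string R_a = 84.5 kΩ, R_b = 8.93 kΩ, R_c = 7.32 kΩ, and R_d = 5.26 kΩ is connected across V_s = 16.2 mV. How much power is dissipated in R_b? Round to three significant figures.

P ≈ 0.209 nW

ΣR = 106.0 kΩ → I = 16.2/106.0 = 0.1528 µA.
P = I²R = 0.02335 × 8.93 = 0.2085 nW.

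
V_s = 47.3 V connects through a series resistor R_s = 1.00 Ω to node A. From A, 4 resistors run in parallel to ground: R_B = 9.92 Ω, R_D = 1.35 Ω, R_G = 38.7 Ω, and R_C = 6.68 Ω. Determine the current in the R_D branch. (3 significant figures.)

I ≈ 17.4 A

Equivalent of the parallel group: R_p = 0.9832 Ω.
V_A = 47.3 × 0.9832/1.983 = 23.45 V.
Branch current I = V_A/R_D = 23.45/1.35 = 17.37 A.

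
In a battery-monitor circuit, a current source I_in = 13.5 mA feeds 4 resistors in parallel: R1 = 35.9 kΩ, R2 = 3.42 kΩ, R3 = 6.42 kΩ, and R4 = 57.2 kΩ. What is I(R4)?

ΣG = 1/35.9 + 1/3.42 + 1/6.42 + 1/57.2 = 0.4935.
By the current-divider rule, I = I_in · G_k/ΣG = 13.5 × 0.03543 = 0.4782 mA.

I ≈ 0.478 mA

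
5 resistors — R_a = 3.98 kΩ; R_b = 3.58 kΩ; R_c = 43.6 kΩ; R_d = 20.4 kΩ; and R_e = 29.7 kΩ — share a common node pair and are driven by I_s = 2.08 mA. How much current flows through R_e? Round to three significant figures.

I ≈ 0.110 mA

ΣG = 1/3.98 + 1/3.58 + 1/43.6 + 1/20.4 + 1/29.7 = 0.6362.
R_e takes the fraction G_k/ΣG = 0.03367/0.6362 = 0.05292, so I = 2.08 × 0.05292 = 0.1101 mA.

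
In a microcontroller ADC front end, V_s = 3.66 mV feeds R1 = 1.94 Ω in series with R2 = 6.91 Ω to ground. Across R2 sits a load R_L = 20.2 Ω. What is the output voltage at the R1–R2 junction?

V_out ≈ 2.66 mV

First combine the lower leg with the load: R2 ‖ R_L = 5.149 Ω.
Voltage divider with the loaded lower leg: V_out = 3.66 × 5.149/(1.94 + 5.149) = 3.66 × 0.7263 = 2.658 mV.
(Unloaded it would be 2.86 mV; the load pulls it down.)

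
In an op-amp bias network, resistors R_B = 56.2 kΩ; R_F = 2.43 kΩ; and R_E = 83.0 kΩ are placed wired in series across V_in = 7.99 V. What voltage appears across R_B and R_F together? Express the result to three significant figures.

V ≈ 3.31 V

Series total: ΣR = 56.2 + 2.43 + 83.0 = 141.6 kΩ.
R_{R_B..R_F} = 56.2 + 2.43 = 58.63 kΩ.
Voltage divider: V = V_in · (58.63 / 141.6) = 7.99 × 0.4140 = 3.308 V.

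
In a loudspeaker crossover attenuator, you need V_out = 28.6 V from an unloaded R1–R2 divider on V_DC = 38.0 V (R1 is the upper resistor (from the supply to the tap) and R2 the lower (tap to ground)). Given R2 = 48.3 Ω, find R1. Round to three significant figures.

R1 ≈ 15.9 Ω

The divider ratio is R2/(R1+R2) = 28.6/38.0 = 0.7526.
Rearranging, R1 = R2·(1−k)/k = 48.3 × 0.3287 = 15.87 Ω.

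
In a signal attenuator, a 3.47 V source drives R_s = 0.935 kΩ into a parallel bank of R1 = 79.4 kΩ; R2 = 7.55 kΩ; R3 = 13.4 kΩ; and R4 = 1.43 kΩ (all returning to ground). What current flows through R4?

I ≈ 1.31 mA

Equivalent of the parallel group: R_p = 1.088 kΩ.
Node voltage V_A = V_supply · R_p/(R_s + R_p) = 3.47 × 0.5379 = 1.866 V.
Branch current I = V_A/R4 = 1.866/1.43 = 1.305 mA.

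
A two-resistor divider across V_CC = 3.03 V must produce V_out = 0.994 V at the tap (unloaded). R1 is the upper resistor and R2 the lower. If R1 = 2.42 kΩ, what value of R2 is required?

R2 ≈ 1.18 kΩ

V_out/V_CC = R2/(R1+R2) = 0.3281.
So R2 = R1 · V_out/(V_CC − V_out) = 2.42 × 0.994/(3.03 − 0.994) = 2.42 × 0.4882 = 1.181 kΩ.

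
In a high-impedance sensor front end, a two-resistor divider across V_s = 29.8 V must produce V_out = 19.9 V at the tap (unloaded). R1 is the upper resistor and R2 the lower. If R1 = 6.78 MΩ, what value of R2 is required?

Required fraction k = V_out/V_s = 0.6678.
R2 = R1 · 0.6678/(1 − 0.6678) = 13.63 MΩ.

R2 ≈ 13.6 MΩ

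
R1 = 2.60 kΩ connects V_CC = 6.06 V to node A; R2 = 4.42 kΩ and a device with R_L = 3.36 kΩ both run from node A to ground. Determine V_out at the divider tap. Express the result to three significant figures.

V_out ≈ 2.57 V

R2 ‖ R_L = (4.42 × 3.36)/(4.42 + 3.36) = 1.909 kΩ.
Then V_out = V_CC · R2'/(R1 + R2') = 6.06 × 1.909/4.509 = 2.566 V.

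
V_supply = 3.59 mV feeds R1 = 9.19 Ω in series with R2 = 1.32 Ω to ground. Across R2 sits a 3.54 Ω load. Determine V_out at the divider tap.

First combine the lower leg with the load: R2 ‖ R_L = 0.9615 Ω.
Now apply the divider: V_out = 3.59 × 0.09471 = 0.3400 mV.

V_out ≈ 0.340 mV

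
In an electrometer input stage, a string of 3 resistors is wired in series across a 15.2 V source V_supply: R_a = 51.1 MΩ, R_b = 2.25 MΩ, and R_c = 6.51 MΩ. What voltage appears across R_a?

V ≈ 13.0 V

Series total: ΣR = 51.1 + 2.25 + 6.51 = 59.86 MΩ.
Voltage divider: V = V_supply · (51.10 / 59.86) = 15.2 × 0.8537 = 12.98 V.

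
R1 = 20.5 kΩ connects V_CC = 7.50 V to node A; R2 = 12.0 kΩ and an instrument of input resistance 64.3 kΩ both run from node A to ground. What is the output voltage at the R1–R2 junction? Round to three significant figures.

First combine the lower leg with the load: R2 ‖ R_L = 10.11 kΩ.
Voltage divider with the loaded lower leg: V_out = 7.50 × 10.11/(20.5 + 10.11) = 7.50 × 0.3303 = 2.478 V.

V_out ≈ 2.48 V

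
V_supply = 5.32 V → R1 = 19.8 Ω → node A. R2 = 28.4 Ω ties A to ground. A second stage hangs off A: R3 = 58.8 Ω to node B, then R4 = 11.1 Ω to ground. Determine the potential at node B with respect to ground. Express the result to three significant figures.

Node A sees R2 in parallel with the series input of stage 2, R3 + R4 = 69.90 Ω.
Effective lower resistance at A: R2 ‖ 69.90 = 20.19 Ω.
First divider: V_A = V_supply · 20.19/(19.8 + 20.19) = 2.686 V.
Stage 2 is unloaded, so V_B = V_A · R4/(R3+R4) = 2.686 × 11.1/69.90 = 0.4266 V.

V_B ≈ 0.427 V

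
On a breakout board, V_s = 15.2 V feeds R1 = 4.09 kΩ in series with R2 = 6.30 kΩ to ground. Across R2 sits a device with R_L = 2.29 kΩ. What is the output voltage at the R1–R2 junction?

The load sits in parallel with R2, giving an effective lower resistance R2' = R2·R_L/(R2+R_L) = 1.680 kΩ.
Then V_out = V_s · R2'/(R1 + R2') = 15.2 × 1.680/5.770 = 4.425 V.

V_out ≈ 4.42 V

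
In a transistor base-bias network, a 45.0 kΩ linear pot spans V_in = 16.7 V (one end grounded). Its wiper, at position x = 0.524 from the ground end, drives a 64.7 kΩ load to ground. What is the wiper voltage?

Lower segment x·R_p = 23.58 kΩ; upper segment (1−x)·R_p = 21.42 kΩ.
Lower segment in parallel with the load: 23.58 ‖ 64.7 = 17.28 kΩ.
Then V_out = V_in · 17.28/(21.42 + 17.28) = 7.457 V.

V_out ≈ 7.46 V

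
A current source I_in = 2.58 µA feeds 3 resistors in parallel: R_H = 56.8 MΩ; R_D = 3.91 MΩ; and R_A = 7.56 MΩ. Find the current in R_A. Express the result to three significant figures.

Total conductance ΣG = 1/56.8 + 1/3.91 + 1/7.56 = 0.4056 (units of 1/MΩ).
By the current-divider rule, I = I_in · G_k/ΣG = 2.58 × 0.3261 = 0.8413 µA.

I ≈ 0.841 µA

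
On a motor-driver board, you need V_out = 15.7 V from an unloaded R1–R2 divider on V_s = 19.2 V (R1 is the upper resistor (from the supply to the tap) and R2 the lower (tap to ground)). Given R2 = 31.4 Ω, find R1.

Required fraction k = V_out/V_s = 0.8177.
So R1 = R2 · (V_s/V_out − 1) = 31.4 × (19.2/15.7 − 1) = 31.4 × 0.2229 = 7.000 Ω.

R1 ≈ 7.00 Ω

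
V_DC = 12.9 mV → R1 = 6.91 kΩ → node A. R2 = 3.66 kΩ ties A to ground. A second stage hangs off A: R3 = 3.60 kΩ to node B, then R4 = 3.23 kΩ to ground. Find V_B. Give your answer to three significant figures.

V_B ≈ 1.56 mV

Looking into the second stage from A: R3 + R4 = 6.830 kΩ appears in parallel with R2.
Effective lower resistance at A: R2 ‖ 6.830 = 2.383 kΩ.
First divider: V_A = V_DC · 2.383/(6.91 + 2.383) = 3.308 mV.
V_B = V_A × 0.4729 = 1.564 mV.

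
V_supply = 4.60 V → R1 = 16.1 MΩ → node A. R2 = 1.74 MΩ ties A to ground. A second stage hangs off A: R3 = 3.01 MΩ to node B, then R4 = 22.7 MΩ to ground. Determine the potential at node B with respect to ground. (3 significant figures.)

The second stage (R3 + R4 = 25.71 MΩ) loads node A in parallel with R2.
Effective lower resistance at A: R2 ‖ 25.71 = 1.630 MΩ.
First divider: V_A = V_supply · 1.630/(16.1 + 1.630) = 0.4228 V.
V_B = V_A × 0.8829 = 0.3733 V.

V_B ≈ 0.373 V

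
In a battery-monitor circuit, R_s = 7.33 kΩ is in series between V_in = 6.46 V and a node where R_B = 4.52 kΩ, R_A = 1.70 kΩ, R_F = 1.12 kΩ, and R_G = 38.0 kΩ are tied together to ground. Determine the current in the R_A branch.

I ≈ 0.278 mA

Equivalent of the parallel group: R_p = 0.5785 kΩ.
V_A by voltage divider: V_A = 6.46 × 0.5785/(7.33 + 0.5785) = 0.4725 V.
I(R_A) = V_A / R_A = 0.4725/1.70 = 0.2780 mA.
(Equivalently: I_total = 0.8168 mA, then current-divider fraction G_k/ΣG = 0.3403.)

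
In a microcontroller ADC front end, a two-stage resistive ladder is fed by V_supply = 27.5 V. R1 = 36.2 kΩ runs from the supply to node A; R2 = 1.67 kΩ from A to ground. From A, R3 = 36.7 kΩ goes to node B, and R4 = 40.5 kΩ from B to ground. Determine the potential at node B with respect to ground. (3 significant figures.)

The second stage (R3 + R4 = 77.20 kΩ) loads node A in parallel with R2.
Effective lower resistance at A: R2 ‖ 77.20 = 1.635 kΩ.
First divider: V_A = V_supply · 1.635/(36.2 + 1.635) = 1.188 V.
Stage 2 is unloaded, so V_B = V_A · R4/(R3+R4) = 1.188 × 40.5/77.20 = 0.6233 V.

V_B ≈ 0.623 V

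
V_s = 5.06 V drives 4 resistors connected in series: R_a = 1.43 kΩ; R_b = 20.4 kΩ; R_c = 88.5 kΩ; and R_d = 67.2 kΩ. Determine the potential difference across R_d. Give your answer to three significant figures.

V ≈ 1.92 V

ΣR = 1.43 + 20.4 + 88.5 + 67.2 = 177.5 kΩ.
By the voltage-divider rule, V = 5.06 × 67.20/177.5 = 1.915 V.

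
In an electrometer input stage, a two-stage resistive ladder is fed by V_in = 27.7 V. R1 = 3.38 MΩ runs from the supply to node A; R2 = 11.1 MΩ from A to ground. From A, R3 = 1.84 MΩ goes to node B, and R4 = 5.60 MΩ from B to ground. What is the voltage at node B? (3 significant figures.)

Node A sees R2 in parallel with the series input of stage 2, R3 + R4 = 7.440 MΩ.
R2 ‖ (R3+R4) = 4.454 MΩ.
So V_A = 27.7 × 0.5686 = 15.75 V.
V_B = V_A × 0.7527 = 11.85 V.

V_B ≈ 11.9 V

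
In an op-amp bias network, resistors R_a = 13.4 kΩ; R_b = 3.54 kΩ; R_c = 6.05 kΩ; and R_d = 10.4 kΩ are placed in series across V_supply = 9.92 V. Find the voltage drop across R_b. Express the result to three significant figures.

Total series resistance ΣR = 13.4 + 3.54 + 6.05 + 10.4 = 33.39 kΩ.
V = V_supply · R/ΣR = 9.92 × 0.1060 = 1.052 V.

V ≈ 1.05 V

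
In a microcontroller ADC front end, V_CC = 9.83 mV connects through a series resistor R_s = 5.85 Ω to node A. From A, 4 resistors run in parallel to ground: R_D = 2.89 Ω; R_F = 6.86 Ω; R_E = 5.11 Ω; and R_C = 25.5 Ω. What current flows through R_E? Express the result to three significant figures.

I ≈ 0.366 mA

Equivalent of the parallel group: R_p = 1.376 Ω.
V_A by voltage divider: V_A = 9.83 × 1.376/(5.85 + 1.376) = 1.872 mV.
Branch current I = V_A/R_E = 1.872/5.11 = 0.3663 mA.
(Check via current divider: I_total = 1.360 mA; share G_k/ΣG = 0.2693 → same result.)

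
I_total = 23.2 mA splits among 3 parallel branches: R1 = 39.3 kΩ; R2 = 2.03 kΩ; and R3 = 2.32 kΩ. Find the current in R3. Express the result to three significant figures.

I ≈ 10.5 mA

Conductances: ΣG = 1/39.3 + 1/2.03 + 1/2.32 = 0.9491 (1/kΩ).
Current divider: I(R3) = I_total · G_k/ΣG = 23.2 × (0.4310/0.9491) = 23.2 × 0.4542 = 10.54 mA.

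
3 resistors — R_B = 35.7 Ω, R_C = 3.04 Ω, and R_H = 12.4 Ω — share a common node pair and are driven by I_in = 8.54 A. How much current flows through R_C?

I ≈ 6.42 A

ΣG = 1/35.7 + 1/3.04 + 1/12.4 = 0.4376.
R_C takes the fraction G_k/ΣG = 0.3289/0.4376 = 0.7517, so I = 8.54 × 0.7517 = 6.420 A.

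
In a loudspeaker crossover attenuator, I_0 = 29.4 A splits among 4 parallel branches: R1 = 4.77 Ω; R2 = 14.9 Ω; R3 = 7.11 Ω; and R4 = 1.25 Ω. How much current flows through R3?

Conductances: ΣG = 1/4.77 + 1/14.9 + 1/7.11 + 1/1.25 = 1.217 (1/Ω).
Current divider: I(R3) = I_0 · G_k/ΣG = 29.4 × (0.1406/1.217) = 29.4 × 0.1155 = 3.397 A.

I ≈ 3.40 A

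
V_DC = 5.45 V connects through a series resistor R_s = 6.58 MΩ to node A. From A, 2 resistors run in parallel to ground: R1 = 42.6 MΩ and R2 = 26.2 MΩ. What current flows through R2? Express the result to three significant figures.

Combine the parallel branches: R_p = (1/42.6 + 1/26.2)⁻¹ = 16.22 MΩ.
V_A by voltage divider: V_A = 5.45 × 16.22/(6.58 + 16.22) = 3.877 V.
I(R2) = V_A / R2 = 3.877/26.2 = 0.1480 µA.

I ≈ 0.148 µA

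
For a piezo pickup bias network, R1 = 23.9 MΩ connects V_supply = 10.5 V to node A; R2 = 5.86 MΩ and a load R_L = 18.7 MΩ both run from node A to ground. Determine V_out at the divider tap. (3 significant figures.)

R2 ‖ R_L = (5.86 × 18.7)/(5.86 + 18.7) = 4.462 MΩ.
Voltage divider with the loaded lower leg: V_out = 10.5 × 4.462/(23.9 + 4.462) = 10.5 × 0.1573 = 1.652 V.
(Unloaded it would be 2.07 V; the load pulls it down.)

V_out ≈ 1.65 V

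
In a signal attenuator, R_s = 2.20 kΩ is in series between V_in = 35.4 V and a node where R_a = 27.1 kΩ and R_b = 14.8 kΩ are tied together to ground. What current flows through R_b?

I ≈ 1.94 mA

Combine the parallel branches: R_p = (1/27.1 + 1/14.8)⁻¹ = 9.572 kΩ.
V_A = 35.4 × 9.572/11.77 = 28.78 V.
I(R_b) = V_A / R_b = 28.78/14.8 = 1.945 mA.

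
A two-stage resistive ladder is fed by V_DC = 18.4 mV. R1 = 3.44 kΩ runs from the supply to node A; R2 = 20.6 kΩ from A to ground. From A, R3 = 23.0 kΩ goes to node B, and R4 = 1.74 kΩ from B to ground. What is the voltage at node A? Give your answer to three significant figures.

Looking into the second stage from A: R3 + R4 = 24.74 kΩ appears in parallel with R2.
R2 ‖ (R3+R4) = 11.24 kΩ.
First divider: V_A = V_DC · 11.24/(3.44 + 11.24) = 14.09 mV.

V_A ≈ 14.1 mV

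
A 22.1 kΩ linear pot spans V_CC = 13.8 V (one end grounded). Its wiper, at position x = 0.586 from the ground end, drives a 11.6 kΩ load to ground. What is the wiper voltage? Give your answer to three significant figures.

Lower segment x·R_p = 12.95 kΩ; upper segment (1−x)·R_p = 9.149 kΩ.
(x·R_p) ‖ R_L = 6.119 kΩ.
Then V_out = V_CC · 6.119/(9.149 + 6.119) = 5.531 V.

V_out ≈ 5.53 V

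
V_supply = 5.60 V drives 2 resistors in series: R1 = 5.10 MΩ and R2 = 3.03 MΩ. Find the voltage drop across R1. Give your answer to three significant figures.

V ≈ 3.51 V

ΣR = 5.10 + 3.03 = 8.130 MΩ.
Voltage divider: V = V_supply · (5.100 / 8.130) = 5.60 × 0.6273 = 3.513 V.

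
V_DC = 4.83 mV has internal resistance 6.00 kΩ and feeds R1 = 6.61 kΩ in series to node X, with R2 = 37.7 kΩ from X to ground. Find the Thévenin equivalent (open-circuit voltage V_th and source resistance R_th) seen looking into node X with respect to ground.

R1' = 6.00 + 6.61 = 12.61 kΩ (source resistance + R1).
V_th is the unloaded tap voltage: V_DC · R2/(R1'+R2) = 4.83 × 0.7494 = 3.619 mV.
Zeroing V_DC shorts the top of R1' to ground, so R_th = R1' ‖ R2 = 9.449 kΩ.

V_th ≈ 3.62 mV, R_th ≈ 9.45 kΩ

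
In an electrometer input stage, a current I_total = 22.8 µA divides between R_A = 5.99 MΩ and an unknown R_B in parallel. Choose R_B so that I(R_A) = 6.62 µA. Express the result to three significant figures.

R_B ≈ 2.45 MΩ

In a two-way split, I_A/I_total = R_B/(R_A + R_B).
With f = 0.2904, R_B = R_A · f/(1−f) = 5.99 × 0.4091 = 2.451 MΩ.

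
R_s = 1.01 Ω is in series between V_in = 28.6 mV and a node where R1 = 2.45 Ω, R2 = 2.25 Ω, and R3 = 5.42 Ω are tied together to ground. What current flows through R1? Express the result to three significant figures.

Equivalent of the parallel group: R_p = 0.9642 Ω.
V_A by voltage divider: V_A = 28.6 × 0.9642/(1.01 + 0.9642) = 13.97 mV.
Branch current I = V_A/R1 = 13.97/2.45 = 5.701 mA.

I ≈ 5.70 mA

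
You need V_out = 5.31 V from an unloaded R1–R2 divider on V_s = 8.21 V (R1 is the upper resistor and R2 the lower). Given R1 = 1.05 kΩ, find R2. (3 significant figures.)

V_out/V_s = R2/(R1+R2) = 0.6468.
R2 = R1 · 0.6468/(1 − 0.6468) = 1.923 kΩ.

R2 ≈ 1.92 kΩ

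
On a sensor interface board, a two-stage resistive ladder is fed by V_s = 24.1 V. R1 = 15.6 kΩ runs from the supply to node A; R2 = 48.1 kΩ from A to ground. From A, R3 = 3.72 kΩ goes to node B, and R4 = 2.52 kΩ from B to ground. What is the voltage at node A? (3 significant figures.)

V_A ≈ 6.30 V

Looking into the second stage from A: R3 + R4 = 6.240 kΩ appears in parallel with R2.
Effective lower resistance at A: R2 ‖ 6.240 = 5.523 kΩ.
So V_A = 24.1 × 0.2615 = 6.302 V.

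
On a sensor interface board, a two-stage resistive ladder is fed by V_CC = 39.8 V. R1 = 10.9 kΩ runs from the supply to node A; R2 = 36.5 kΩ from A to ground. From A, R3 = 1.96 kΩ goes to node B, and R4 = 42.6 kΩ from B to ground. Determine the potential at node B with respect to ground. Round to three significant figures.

The second stage (R3 + R4 = 44.56 kΩ) loads node A in parallel with R2.
Effective lower resistance at A: R2 ‖ 44.56 = 20.06 kΩ.
First divider: V_A = V_CC · 20.06/(10.9 + 20.06) = 25.79 V.
Then the unloaded second divider: V_B = V_A × R4/(R3+R4) = 25.79 × 0.9560 = 24.66 V.

V_B ≈ 24.7 V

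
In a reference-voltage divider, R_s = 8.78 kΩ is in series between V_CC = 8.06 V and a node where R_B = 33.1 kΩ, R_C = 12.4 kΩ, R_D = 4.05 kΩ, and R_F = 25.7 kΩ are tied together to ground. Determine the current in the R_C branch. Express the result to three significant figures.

I ≈ 0.145 mA

Equivalent of the parallel group: R_p = 2.521 kΩ.
V_A = 8.06 × 2.521/11.30 = 1.798 V.
I(R_C) = V_A / R_C = 1.798/12.4 = 0.1450 mA.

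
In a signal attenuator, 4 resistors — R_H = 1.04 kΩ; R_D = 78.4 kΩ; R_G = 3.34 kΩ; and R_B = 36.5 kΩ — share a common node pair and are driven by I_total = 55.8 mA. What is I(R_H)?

ΣG = 1/1.04 + 1/78.4 + 1/3.34 + 1/36.5 = 1.301.
R_H takes the fraction G_k/ΣG = 0.9615/1.301 = 0.7390, so I = 55.8 × 0.7390 = 41.24 mA.

I ≈ 41.2 mA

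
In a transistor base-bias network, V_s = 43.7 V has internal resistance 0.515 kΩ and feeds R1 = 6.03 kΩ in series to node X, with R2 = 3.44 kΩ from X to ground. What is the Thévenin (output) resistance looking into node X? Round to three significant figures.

R_th ≈ 2.25 kΩ

R1' = 0.515 + 6.03 = 6.545 kΩ (source resistance + R1).
Zeroing V_s shorts the top of R1' to ground, so R_th = R1' ‖ R2 = 2.255 kΩ.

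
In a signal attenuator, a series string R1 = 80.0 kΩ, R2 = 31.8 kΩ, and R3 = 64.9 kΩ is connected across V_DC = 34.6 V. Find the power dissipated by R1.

P ≈ 3.07 mW

Series current I = V_DC/ΣR = 34.6/176.7 = 0.1958 mA.
P(R1) = I²·R1 = (0.1958)² × 80.0 = 3.067 mW.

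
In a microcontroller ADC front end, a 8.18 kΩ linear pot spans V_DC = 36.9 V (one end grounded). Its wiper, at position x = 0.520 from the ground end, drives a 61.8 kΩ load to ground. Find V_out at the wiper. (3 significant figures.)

Split the track: R_lower = x·R_p = 4.254 kΩ, R_upper = (1−x)·R_p = 3.926 kΩ.
R_L loads the lower segment: effective lower R = 3.980 kΩ.
Then V_out = V_DC · 3.980/(3.926 + 3.980) = 18.57 V.

V_out ≈ 18.6 V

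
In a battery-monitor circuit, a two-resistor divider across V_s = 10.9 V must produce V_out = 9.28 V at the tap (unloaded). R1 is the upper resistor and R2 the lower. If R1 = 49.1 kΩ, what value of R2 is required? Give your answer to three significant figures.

Required fraction k = V_out/V_s = 0.8514.
So R2 = R1 · V_out/(V_s − V_out) = 49.1 × 9.28/(10.9 − 9.28) = 49.1 × 5.728 = 281.3 kΩ.

R2 ≈ 281 kΩ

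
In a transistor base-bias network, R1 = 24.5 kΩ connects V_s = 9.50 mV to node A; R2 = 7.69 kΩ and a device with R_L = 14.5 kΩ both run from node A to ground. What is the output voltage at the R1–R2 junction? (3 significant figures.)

The load sits in parallel with R2, giving an effective lower resistance R2' = R2·R_L/(R2+R_L) = 5.025 kΩ.
Now apply the divider: V_out = 9.50 × 0.1702 = 1.617 mV.

V_out ≈ 1.62 mV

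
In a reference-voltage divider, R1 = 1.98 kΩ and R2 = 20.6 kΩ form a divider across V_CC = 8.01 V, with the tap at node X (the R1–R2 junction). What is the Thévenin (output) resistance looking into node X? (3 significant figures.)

Looking into X with the source shorted: R_th = R1·R2/(R1+R2) = 1.980 × 20.6/22.58 = 1.806 kΩ.

R_th ≈ 1.81 kΩ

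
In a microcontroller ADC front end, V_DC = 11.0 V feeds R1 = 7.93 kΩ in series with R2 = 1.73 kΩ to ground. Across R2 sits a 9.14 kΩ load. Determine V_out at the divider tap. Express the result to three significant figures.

V_out ≈ 1.71 V

R2 ‖ R_L = (1.73 × 9.14)/(1.73 + 9.14) = 1.455 kΩ.
Now apply the divider: V_out = 11.0 × 0.1550 = 1.705 V.
(Unloaded it would be 1.97 V; the load pulls it down.)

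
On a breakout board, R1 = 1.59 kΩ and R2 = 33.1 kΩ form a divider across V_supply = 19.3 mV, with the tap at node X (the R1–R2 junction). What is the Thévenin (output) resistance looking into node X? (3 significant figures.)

With V_supply suppressed (replaced by a short), R_th = R1 ‖ R2 = (1.590 × 33.1)/(1.590 + 33.1) = 1.517 kΩ.

R_th ≈ 1.52 kΩ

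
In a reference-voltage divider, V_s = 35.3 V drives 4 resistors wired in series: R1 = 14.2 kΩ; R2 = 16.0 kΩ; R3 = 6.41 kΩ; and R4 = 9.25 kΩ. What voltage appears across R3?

V ≈ 4.93 V

Total series resistance ΣR = 14.2 + 16.0 + 6.41 + 9.25 = 45.86 kΩ.
Voltage divider: V = V_s · (6.410 / 45.86) = 35.3 × 0.1398 = 4.934 V.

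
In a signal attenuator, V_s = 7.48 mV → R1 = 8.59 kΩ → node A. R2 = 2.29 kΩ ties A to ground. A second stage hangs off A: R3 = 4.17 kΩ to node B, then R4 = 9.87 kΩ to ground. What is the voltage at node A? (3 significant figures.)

V_A ≈ 1.39 mV

Looking into the second stage from A: R3 + R4 = 14.04 kΩ appears in parallel with R2.
Effective lower resistance at A: R2 ‖ 14.04 = 1.969 kΩ.
First divider: V_A = V_s · 1.969/(8.59 + 1.969) = 1.395 mV.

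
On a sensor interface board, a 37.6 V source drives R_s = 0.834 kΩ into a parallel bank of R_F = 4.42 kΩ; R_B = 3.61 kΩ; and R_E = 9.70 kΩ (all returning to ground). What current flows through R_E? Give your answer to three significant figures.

I ≈ 2.57 mA

Combine the parallel branches: R_p = (1/4.42 + 1/3.61 + 1/9.70)⁻¹ = 1.649 kΩ.
Node voltage V_A = V_in · R_p/(R_s + R_p) = 37.6 × 0.6641 = 24.97 V.
I(R_E) = V_A / R_E = 24.97/9.70 = 2.574 mA.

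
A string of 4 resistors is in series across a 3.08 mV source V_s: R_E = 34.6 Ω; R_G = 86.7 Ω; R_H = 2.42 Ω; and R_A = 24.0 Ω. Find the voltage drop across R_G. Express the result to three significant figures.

V ≈ 1.81 mV

Series total: ΣR = 34.6 + 86.7 + 2.42 + 24.0 = 147.7 Ω.
V = V_s · R/ΣR = 3.08 × 0.5869 = 1.808 mV.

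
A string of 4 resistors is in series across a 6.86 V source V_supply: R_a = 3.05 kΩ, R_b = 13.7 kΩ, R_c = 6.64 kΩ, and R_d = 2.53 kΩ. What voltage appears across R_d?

Total series resistance ΣR = 3.05 + 13.7 + 6.64 + 2.53 = 25.92 kΩ.
Voltage divider: V = V_supply · (2.530 / 25.92) = 6.86 × 0.09761 = 0.6696 V.

V ≈ 0.670 V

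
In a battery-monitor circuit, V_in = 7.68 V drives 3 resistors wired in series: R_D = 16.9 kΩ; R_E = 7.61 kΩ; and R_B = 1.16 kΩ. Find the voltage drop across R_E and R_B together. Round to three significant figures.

Total series resistance ΣR = 16.9 + 7.61 + 1.16 = 25.67 kΩ.
R_{R_E..R_B} = 7.61 + 1.16 = 8.770 kΩ.
Voltage divider: V = V_in · (8.770 / 25.67) = 7.68 × 0.3416 = 2.624 V.

V ≈ 2.62 V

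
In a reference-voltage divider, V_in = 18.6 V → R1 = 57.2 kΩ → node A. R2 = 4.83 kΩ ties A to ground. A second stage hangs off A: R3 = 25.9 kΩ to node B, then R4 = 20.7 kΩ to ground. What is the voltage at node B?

V_B ≈ 0.587 V

Node A sees R2 in parallel with the series input of stage 2, R3 + R4 = 46.60 kΩ.
R2 ‖ (R3+R4) = 4.376 kΩ.
So V_A = 18.6 × 0.07107 = 1.322 V.
Stage 2 is unloaded, so V_B = V_A · R4/(R3+R4) = 1.322 × 20.7/46.60 = 0.5872 V.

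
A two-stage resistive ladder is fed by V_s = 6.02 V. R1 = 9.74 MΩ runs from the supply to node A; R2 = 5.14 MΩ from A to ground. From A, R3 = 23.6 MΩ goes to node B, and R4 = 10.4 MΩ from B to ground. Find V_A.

V_A ≈ 1.89 V

Looking into the second stage from A: R3 + R4 = 34.00 MΩ appears in parallel with R2.
R2 ‖ (R3+R4) = 4.465 MΩ.
First divider: V_A = V_s · 4.465/(9.74 + 4.465) = 1.892 V.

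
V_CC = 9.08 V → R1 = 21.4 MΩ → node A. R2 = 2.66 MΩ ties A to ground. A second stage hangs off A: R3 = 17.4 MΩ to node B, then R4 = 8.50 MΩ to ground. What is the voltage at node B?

The second stage (R3 + R4 = 25.90 MΩ) loads node A in parallel with R2.
R2 ‖ (R3+R4) = 2.412 MΩ.
So V_A = 9.08 × 0.1013 = 0.9198 V.
Stage 2 is unloaded, so V_B = V_A · R4/(R3+R4) = 0.9198 × 8.50/25.90 = 0.3019 V.

V_B ≈ 0.302 V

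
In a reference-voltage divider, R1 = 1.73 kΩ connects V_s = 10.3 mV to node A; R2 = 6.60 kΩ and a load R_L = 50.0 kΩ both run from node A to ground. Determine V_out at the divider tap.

V_out ≈ 7.94 mV

The load sits in parallel with R2, giving an effective lower resistance R2' = R2·R_L/(R2+R_L) = 5.830 kΩ.
Then V_out = V_s · R2'/(R1 + R2') = 10.3 × 5.830/7.560 = 7.943 mV.
(Unloaded it would be 8.16 mV; the load pulls it down.)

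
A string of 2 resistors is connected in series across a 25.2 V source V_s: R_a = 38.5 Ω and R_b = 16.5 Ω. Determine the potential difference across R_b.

Series total: ΣR = 38.5 + 16.5 = 55.00 Ω.
V = V_s · R/ΣR = 25.2 × 0.3000 = 7.560 V.

V ≈ 7.56 V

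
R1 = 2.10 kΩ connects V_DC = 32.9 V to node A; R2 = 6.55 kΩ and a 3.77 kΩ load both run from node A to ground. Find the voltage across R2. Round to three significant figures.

R2 ‖ R_L = (6.55 × 3.77)/(6.55 + 3.77) = 2.393 kΩ.
Now apply the divider: V_out = 32.9 × 0.5326 = 17.52 V.

V_out ≈ 17.5 V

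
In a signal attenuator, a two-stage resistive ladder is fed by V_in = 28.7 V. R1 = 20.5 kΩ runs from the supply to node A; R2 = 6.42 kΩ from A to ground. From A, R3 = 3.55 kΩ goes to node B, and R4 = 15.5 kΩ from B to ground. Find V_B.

V_B ≈ 4.43 V

The second stage (R3 + R4 = 19.05 kΩ) loads node A in parallel with R2.
Effective lower resistance at A: R2 ‖ 19.05 = 4.802 kΩ.
So V_A = 28.7 × 0.1898 = 5.447 V.
Stage 2 is unloaded, so V_B = V_A · R4/(R3+R4) = 5.447 × 15.5/19.05 = 4.432 V.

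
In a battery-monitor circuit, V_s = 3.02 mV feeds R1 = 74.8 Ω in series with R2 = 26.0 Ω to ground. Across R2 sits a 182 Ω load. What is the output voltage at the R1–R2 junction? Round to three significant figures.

First combine the lower leg with the load: R2 ‖ R_L = 22.75 Ω.
Then V_out = V_s · R2'/(R1 + R2') = 3.02 × 22.75/97.55 = 0.7043 mV.

V_out ≈ 0.704 mV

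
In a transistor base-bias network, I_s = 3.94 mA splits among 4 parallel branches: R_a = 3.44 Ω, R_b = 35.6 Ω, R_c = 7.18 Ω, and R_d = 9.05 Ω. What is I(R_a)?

ΣG = 1/3.44 + 1/35.6 + 1/7.18 + 1/9.05 = 0.5686.
R_a takes the fraction G_k/ΣG = 0.2907/0.5686 = 0.5113, so I = 3.94 × 0.5113 = 2.014 mA.

I ≈ 2.01 mA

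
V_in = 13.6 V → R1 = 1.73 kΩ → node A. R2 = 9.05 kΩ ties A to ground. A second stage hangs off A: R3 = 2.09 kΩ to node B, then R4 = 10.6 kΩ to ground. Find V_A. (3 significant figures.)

Node A sees R2 in parallel with the series input of stage 2, R3 + R4 = 12.69 kΩ.
R2 ‖ (R3+R4) = 5.283 kΩ.
V_A = 13.6 × 5.283/(1.73 + 5.283) = 10.24 V.

V_A ≈ 10.2 V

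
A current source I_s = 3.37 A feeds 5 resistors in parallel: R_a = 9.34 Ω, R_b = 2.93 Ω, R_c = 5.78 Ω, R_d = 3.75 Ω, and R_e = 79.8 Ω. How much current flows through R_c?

ΣG = 1/9.34 + 1/2.93 + 1/5.78 + 1/3.75 + 1/79.8 = 0.9006.
By the current-divider rule, I = I_s · G_k/ΣG = 3.37 × 0.1921 = 0.6474 A.

I ≈ 0.647 A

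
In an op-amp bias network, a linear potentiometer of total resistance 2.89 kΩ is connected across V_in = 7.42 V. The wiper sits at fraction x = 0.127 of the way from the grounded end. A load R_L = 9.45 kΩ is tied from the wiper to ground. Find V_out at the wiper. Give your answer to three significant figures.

V_out ≈ 0.911 V

The pot divides into 2.523 kΩ above the wiper and 0.3670 kΩ below.
(x·R_p) ‖ R_L = 0.3533 kΩ.
Loaded-divider output: V_out = 7.42 × 0.1228 = 0.9114 V.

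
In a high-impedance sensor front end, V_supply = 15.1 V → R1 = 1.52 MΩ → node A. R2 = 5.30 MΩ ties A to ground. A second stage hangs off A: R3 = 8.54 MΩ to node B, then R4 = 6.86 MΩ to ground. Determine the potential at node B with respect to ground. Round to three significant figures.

Looking into the second stage from A: R3 + R4 = 15.40 MΩ appears in parallel with R2.
R2 ‖ (R3+R4) = 3.943 MΩ.
So V_A = 15.1 × 0.7218 = 10.90 V.
Then the unloaded second divider: V_B = V_A × R4/(R3+R4) = 10.90 × 0.4455 = 4.855 V.

V_B ≈ 4.85 V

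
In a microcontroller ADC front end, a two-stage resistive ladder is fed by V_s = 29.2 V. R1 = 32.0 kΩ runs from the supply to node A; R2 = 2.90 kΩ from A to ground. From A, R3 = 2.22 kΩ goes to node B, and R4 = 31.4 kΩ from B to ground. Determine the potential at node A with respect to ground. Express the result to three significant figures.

The second stage (R3 + R4 = 33.62 kΩ) loads node A in parallel with R2.
Effective lower resistance at A: R2 ‖ 33.62 = 2.670 kΩ.
First divider: V_A = V_s · 2.670/(32.0 + 2.670) = 2.249 V.

V_A ≈ 2.25 V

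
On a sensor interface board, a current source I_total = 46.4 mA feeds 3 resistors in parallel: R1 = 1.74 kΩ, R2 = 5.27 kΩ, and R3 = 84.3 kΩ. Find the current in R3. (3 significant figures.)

I ≈ 0.709 mA

Conductances: ΣG = 1/1.74 + 1/5.27 + 1/84.3 = 0.7763 (1/kΩ).
R3 takes the fraction G_k/ΣG = 0.01186/0.7763 = 0.01528, so I = 46.4 × 0.01528 = 0.7090 mA.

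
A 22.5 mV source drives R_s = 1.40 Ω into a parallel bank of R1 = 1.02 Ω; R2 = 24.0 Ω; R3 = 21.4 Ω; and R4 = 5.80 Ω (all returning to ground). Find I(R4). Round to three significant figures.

Parallel bank: R_p = 1/(1/1.02 + 1/24.0 + 1/21.4 + 1/5.80) = 0.8057 Ω.
V_A by voltage divider: V_A = 22.5 × 0.8057/(1.40 + 0.8057) = 8.219 mV.
Branch current I = V_A/R4 = 8.219/5.80 = 1.417 mA.
(Check via current divider: I_total = 10.20 mA; share G_k/ΣG = 0.1389 → same result.)

I ≈ 1.42 mA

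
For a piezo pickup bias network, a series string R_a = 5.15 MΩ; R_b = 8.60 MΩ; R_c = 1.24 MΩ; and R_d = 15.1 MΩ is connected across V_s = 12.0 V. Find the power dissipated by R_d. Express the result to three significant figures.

P ≈ 2.40 µW

Series current I = V_s/ΣR = 12.0/30.09 = 0.3988 µA.
P(R_d) = I²·R_d = (0.3988)² × 15.1 = 2.402 µW.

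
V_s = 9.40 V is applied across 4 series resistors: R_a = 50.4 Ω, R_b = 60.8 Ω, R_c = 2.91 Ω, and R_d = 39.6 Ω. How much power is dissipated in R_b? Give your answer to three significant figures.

P ≈ 0.227 W

ΣR = 153.7 Ω → I = 9.40/153.7 = 0.06115 A.
P = I²R = 0.003740 × 60.8 = 0.2274 W.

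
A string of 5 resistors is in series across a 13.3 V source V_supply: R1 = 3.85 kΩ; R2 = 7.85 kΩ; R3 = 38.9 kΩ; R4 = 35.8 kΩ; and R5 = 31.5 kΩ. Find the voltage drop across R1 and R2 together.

V ≈ 1.32 V

Series total: ΣR = 3.85 + 7.85 + 38.9 + 35.8 + 31.5 = 117.9 kΩ.
R_{R1..R2} = 3.85 + 7.85 = 11.70 kΩ.
Voltage divider: V = V_supply · (11.70 / 117.9) = 13.3 × 0.09924 = 1.320 V.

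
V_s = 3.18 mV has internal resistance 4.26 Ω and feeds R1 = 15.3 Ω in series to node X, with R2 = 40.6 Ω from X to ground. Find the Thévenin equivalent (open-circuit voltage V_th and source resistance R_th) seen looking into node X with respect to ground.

V_th ≈ 2.15 mV, R_th ≈ 13.2 Ω

R1' = 4.26 + 15.3 = 19.56 Ω (source resistance + R1).
V_th is the unloaded tap voltage: V_s · R2/(R1'+R2) = 3.18 × 0.6749 = 2.146 mV.
Zeroing V_s shorts the top of R1' to ground, so R_th = R1' ‖ R2 = 13.20 Ω.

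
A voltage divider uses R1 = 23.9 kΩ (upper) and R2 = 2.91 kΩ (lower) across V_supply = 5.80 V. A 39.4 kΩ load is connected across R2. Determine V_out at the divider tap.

The load sits in parallel with R2, giving an effective lower resistance R2' = R2·R_L/(R2+R_L) = 2.710 kΩ.
Then V_out = V_supply · R2'/(R1 + R2') = 5.80 × 2.710/26.61 = 0.5907 V.
(Unloaded it would be 0.630 V; the load pulls it down.)

V_out ≈ 0.591 V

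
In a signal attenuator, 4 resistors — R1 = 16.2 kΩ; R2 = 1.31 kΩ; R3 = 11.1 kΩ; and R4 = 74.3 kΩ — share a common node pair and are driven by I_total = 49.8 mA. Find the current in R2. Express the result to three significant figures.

ΣG = 1/16.2 + 1/1.31 + 1/11.1 + 1/74.3 = 0.9286.
By the current-divider rule, I = I_total · G_k/ΣG = 49.8 × 0.8220 = 40.94 mA.

I ≈ 40.9 mA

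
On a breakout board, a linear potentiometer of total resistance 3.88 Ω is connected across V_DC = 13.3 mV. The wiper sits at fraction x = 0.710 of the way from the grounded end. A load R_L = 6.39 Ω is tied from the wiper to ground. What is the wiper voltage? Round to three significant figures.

The pot divides into 1.125 Ω above the wiper and 2.755 Ω below.
(x·R_p) ‖ R_L = 1.925 Ω.
Then V_out = V_DC · 1.925/(1.125 + 1.925) = 8.394 mV.
(Unloaded: V_out = x·V_DC = 9.44 mV.)

V_out ≈ 8.39 mV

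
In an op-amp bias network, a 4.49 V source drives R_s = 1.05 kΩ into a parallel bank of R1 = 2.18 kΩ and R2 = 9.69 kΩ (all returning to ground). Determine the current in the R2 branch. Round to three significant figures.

I ≈ 0.291 mA

Equivalent of the parallel group: R_p = 1.780 kΩ.
Node voltage V_A = V_s · R_p/(R_s + R_p) = 4.49 × 0.6289 = 2.824 V.
Branch current I = V_A/R2 = 2.824/9.69 = 0.2914 mA.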